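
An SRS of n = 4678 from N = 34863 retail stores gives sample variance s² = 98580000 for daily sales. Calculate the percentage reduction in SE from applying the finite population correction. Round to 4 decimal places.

f = n/N = 4678/34863 = 0.13418237.
SE_no-fpc = √(s²/n) = 145.1658; SE_fpc = √((1−f)s²/n) = 135.07579.
Ratio = √(1−f) = 0.93049322. Reduction = 100·(1 − 0.93049322) = 6.9507%.

6.9507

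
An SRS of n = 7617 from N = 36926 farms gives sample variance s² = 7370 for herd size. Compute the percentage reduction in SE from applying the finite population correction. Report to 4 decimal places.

f = n/N = 7617/36926 = 0.20627742.
SE_no-fpc = √(s²/n) = 0.98365265; SE_fpc = √((1−f)s²/n) = 0.87634706.
Ratio = √(1−f) = 0.89091110. Reduction = 100·(1 − 0.89091110) = 10.9089%.

10.9089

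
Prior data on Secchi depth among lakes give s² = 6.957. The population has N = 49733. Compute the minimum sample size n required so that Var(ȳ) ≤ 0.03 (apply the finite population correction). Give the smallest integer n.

231

Without fpc, n₀ = s²/D = 6.957/0.03 = 231.9000.
With fpc, (1 − n/N)·s²/n ≤ D requires n ≥ n₀/(1 + n₀/N) = 231.9000/(1 + 231.9000/49733) = 230.8237.
Rounding up, n = 231.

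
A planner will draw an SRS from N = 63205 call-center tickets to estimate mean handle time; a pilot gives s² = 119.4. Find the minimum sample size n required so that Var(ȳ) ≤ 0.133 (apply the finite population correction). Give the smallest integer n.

Without fpc, n₀ = s²/D = 119.4/0.133 = 897.7444.
With fpc, (1 − n/N)·s²/n ≤ D requires n ≥ n₀/(1 + n₀/N) = 897.7444/(1 + 897.7444/63205) = 885.1717.
Rounding up, n = 886.

886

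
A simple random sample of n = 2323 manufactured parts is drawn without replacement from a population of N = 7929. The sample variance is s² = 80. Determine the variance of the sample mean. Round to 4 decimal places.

Under SRS without replacement, Var(ȳ) = (1 − f)·s²/n with f = n/N = 2323/7929 = 0.29297515.
Var(ȳ) = (1 − 0.29297515)·80/2323 = 0.70702485·0.034438226 = 0.024348682.

0.0243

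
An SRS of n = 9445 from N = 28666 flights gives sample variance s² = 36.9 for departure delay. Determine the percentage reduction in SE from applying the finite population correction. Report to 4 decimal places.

f = n/N = 9445/28666 = 0.32948441.
SE_no-fpc = √(s²/n) = 0.062504632; SE_fpc = √((1−f)s²/n) = 0.051181928.
Ratio = √(1−f) = 0.81885017. Reduction = 100·(1 − 0.81885017) = 18.1150%.

18.1150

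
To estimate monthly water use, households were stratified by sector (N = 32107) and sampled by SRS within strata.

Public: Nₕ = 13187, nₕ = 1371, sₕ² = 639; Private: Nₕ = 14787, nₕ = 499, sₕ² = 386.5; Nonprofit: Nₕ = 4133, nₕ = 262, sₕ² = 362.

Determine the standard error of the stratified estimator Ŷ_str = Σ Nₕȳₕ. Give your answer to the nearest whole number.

16074

Var(Ŷ_str) = Σₕ Nₕ²(1 − fₕ)sₕ²/nₕ.
Public: 13187²·(1 − 1371/13187)·639/1371 = 7.2623954 × 10^7.
Private: 14787²·(1 − 499/14787)·386.5/499 = 1.6364414 × 10^8.
Nonprofit: 4133²·(1 − 262/4133)·362/262 = 2.2105272 × 10^7.
Sum = 2.5837337 × 10^8.
SE = √(2.5837337 × 10^8) = 16074.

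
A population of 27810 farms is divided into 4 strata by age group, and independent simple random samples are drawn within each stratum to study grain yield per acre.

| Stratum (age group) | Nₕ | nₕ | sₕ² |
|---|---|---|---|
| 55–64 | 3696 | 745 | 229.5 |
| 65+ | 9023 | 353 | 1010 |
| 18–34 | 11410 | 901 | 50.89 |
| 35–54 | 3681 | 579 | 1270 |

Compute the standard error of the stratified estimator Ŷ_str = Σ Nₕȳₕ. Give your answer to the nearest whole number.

Var(Ŷ_str) = Σₕ Nₕ²(1 − fₕ)sₕ²/nₕ.
55–64: 3696²·(1 − 745/3696)·229.5/745 = 3.3599096 × 10^6.
65+: 9023²·(1 − 353/9023)·1010/353 = 2.2382919 × 10^8.
18–34: 11410²·(1 − 901/11410)·50.89/901 = 6.7725886 × 10^6.
35–54: 3681²·(1 − 579/3681)·1270/579 = 2.5045677 × 10^7.
Sum = 2.5900737 × 10^8.
SE = √(2.5900737 × 10^8) = 16094.

16094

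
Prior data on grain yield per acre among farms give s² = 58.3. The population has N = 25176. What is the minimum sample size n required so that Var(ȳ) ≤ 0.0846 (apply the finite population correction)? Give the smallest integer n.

Without fpc, n₀ = s²/D = 58.3/0.0846 = 689.1253.
With fpc, (1 − n/N)·s²/n ≤ D requires n ≥ n₀/(1 + n₀/N) = 689.1253/(1 + 689.1253/25176) = 670.7649.
Rounding up, n = 671.

671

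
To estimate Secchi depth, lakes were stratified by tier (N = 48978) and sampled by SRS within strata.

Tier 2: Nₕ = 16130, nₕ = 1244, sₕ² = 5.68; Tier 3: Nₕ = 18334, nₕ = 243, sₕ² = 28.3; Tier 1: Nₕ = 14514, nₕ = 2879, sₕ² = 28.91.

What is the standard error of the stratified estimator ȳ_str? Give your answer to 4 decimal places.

0.1314

Var(ȳ_str) = Σₕ Wₕ²(1 − fₕ)sₕ²/nₕ with Wₕ = Nₕ/N, N = 48978.
Tier 2: Wₕ = 0.32933154; term = 0.32933154²·(1 − 0.07712337)·5.68/1244 = 4.570232 × 10^-4.
Tier 3: Wₕ = 0.37433133; term = 0.37433133²·(1 − 0.01325406)·28.3/243 = 0.016102669.
Tier 1: Wₕ = 0.29633713; term = 0.29633713²·(1 − 0.19836020)·28.91/2879 = 7.0689977 × 10^-4.
Sum = 0.017266592.
SE = √(0.017266592) = 0.1314.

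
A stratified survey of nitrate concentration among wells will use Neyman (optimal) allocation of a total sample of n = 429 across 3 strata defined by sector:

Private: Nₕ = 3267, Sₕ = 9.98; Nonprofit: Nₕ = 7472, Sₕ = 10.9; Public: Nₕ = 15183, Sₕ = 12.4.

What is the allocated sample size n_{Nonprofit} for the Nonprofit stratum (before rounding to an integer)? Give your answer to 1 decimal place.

Neyman allocation: nₕ = n·NₕSₕ / Σⱼ NⱼSⱼ.
Σ NⱼSⱼ = 3267·9.98 + 7472·10.9 + 15183·12.4 = 302318.66.
n_{Nonprofit} = 429·7472·10.9 / 302318.66 = 115.6.

115.6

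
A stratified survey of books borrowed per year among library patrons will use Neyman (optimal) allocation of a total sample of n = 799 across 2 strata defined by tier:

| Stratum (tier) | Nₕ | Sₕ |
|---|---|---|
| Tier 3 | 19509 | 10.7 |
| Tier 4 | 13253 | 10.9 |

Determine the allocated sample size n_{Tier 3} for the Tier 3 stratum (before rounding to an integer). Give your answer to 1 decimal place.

Neyman allocation: nₕ = n·NₕSₕ / Σⱼ NⱼSⱼ.
Σ NⱼSⱼ = 19509·10.7 + 13253·10.9 = 353204.
n_{Tier 3} = 799·19509·10.7 / 353204 = 472.2.

472.2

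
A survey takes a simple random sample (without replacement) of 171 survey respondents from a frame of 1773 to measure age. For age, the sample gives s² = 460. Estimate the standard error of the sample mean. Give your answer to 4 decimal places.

Under SRS without replacement, Var(ȳ) = (1 − f)·s²/n with f = n/N = 171/1773 = 0.09644670.
Var(ȳ) = (1 − 0.09644670)·460/171 = 0.90355330·2.6900585 = 2.4306112.
SE(ȳ) = √(2.4306112) = 1.5590.

1.5590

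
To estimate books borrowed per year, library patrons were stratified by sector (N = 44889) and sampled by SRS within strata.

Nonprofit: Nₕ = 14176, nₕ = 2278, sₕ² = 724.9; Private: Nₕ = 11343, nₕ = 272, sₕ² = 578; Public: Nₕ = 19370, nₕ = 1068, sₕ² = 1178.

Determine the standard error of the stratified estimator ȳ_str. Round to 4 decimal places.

Var(ȳ_str) = Σₕ Wₕ²(1 − fₕ)sₕ²/nₕ with Wₕ = Nₕ/N, N = 44889.
Nonprofit: Wₕ = 0.31580120; term = 0.31580120²·(1 − 0.16069413)·724.9/2278 = 0.026636195.
Private: Wₕ = 0.25268997; term = 0.25268997²·(1 − 0.02397955)·578/272 = 0.13243228.
Public: Wₕ = 0.43150883; term = 0.43150883²·(1 − 0.05513681)·1178/1068 = 0.19405389.
Sum = 0.35312237.
SE = √(0.35312237) = 0.5942.

0.5942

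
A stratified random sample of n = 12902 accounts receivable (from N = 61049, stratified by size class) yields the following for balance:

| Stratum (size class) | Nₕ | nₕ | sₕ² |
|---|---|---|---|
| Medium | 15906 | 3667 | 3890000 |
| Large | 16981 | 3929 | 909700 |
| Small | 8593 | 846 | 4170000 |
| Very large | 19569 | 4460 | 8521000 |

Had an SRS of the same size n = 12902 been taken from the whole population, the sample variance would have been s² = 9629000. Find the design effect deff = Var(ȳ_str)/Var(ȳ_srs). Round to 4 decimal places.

0.5246

Var(ȳ_str) = Σ Wₕ²(1−fₕ)sₕ²/nₕ with Wₕ = Nₕ/61049:
  Medium: (15906/61049)²·(1−3667/15906)·3890000/3667 = 55.410044
  Large: (16981/61049)²·(1−3929/16981)·909700/3929 = 13.768904
  Small: (8593/61049)²·(1−846/8593)·4170000/846 = 88.041402
  Very large: (19569/61049)²·(1−4460/19569)·8521000/4460 = 151.56641
  → Var(ȳ_str) = 308.78676.
Var(ȳ_srs) = (1 − 12902/61049)·9629000/12902 = 588.59264.
deff = 308.78676 / 588.59264 = 0.5246.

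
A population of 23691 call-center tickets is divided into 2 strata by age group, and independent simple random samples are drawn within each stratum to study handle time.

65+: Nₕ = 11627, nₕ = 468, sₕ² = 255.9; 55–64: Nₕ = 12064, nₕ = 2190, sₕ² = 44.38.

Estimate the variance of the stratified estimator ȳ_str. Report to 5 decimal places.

0.13070

Var(ȳ_str) = Σₕ Wₕ²(1 − fₕ)sₕ²/nₕ with Wₕ = Nₕ/N, N = 23691.
65+: Wₕ = 0.49077709; term = 0.49077709²·(1 − 0.04025114)·255.9/468 = 0.12640103.
55–64: Wₕ = 0.50922291; term = 0.50922291²·(1 − 0.18153183)·44.38/2190 = 0.0043009149.
Sum = 0.13070194.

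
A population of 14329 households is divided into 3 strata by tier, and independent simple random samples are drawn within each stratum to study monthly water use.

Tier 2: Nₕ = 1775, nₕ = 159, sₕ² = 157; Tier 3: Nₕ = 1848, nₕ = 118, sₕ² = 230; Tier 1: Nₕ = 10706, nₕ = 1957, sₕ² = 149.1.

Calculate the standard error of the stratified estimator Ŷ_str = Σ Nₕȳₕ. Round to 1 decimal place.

4024.9

Var(Ŷ_str) = Σₕ Nₕ²(1 − fₕ)sₕ²/nₕ.
Tier 2: 1775²·(1 − 159/1775)·157/159 = 2.8323195 × 10^6.
Tier 3: 1848²·(1 − 118/1848)·230/118 = 6.2315186 × 10^6.
Tier 1: 10706²·(1 − 1957/10706)·149.1/1957 = 7.1362897 × 10^6.
Sum = 1.6200128 × 10^7.
SE = √(1.6200128 × 10^7) = 4024.9.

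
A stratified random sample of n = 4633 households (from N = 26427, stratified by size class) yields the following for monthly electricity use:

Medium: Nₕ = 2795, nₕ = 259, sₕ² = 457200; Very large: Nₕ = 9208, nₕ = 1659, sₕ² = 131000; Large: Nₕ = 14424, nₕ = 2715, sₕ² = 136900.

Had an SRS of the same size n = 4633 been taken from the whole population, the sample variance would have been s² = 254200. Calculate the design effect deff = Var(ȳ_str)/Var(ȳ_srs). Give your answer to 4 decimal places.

Var(ȳ_str) = Σ Wₕ²(1−fₕ)sₕ²/nₕ with Wₕ = Nₕ/26427:
  Medium: (2795/26427)²·(1−259/2795)·457200/259 = 17.91603
  Very large: (9208/26427)²·(1−1659/9208)·131000/1659 = 7.8593009
  Large: (14424/26427)²·(1−2715/14424)·136900/2715 = 12.193922
  → Var(ȳ_str) = 37.969253.
Var(ȳ_srs) = (1 − 4633/26427)·254200/4633 = 45.248306.
deff = 37.969253 / 45.248306 = 0.8391.

0.8391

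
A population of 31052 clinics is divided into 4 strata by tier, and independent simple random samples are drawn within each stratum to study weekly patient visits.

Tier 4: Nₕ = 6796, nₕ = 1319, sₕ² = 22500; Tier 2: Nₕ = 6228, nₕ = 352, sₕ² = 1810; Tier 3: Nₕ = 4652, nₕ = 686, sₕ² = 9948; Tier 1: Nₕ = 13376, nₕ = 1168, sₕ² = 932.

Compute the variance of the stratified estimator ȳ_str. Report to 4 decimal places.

Var(ȳ_str) = Σₕ Wₕ²(1 − fₕ)sₕ²/nₕ with Wₕ = Nₕ/N, N = 31052.
Tier 4: Wₕ = 0.21885869; term = 0.21885869²·(1 − 0.19408476)·22500/1319 = 0.65849833.
Tier 2: Wₕ = 0.20056679; term = 0.20056679²·(1 − 0.05651895)·1810/352 = 0.19515835.
Tier 3: Wₕ = 0.14981322; term = 0.14981322²·(1 − 0.14746346)·9948/686 = 0.27747568.
Tier 1: Wₕ = 0.43076130; term = 0.43076130²·(1 − 0.08732057)·932/1168 = 0.13513402.
Sum = 1.2662664.

1.2663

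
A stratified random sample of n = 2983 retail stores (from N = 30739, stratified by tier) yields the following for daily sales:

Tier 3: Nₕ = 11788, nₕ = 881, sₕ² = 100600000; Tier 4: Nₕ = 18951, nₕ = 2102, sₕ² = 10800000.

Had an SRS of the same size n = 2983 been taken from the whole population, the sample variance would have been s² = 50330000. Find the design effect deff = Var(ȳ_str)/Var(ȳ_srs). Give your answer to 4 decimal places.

1.1338

Var(ȳ_str) = Σ Wₕ²(1−fₕ)sₕ²/nₕ with Wₕ = Nₕ/30739:
  Tier 3: (11788/30739)²·(1−881/11788)·100600000/881 = 15537.747
  Tier 4: (18951/30739)²·(1−2102/18951)·10800000/2102 = 1736.2723
  → Var(ȳ_str) = 17274.019.
Var(ȳ_srs) = (1 − 2983/30739)·50330000/2983 = 15234.943.
deff = 17274.019 / 15234.943 = 1.1338.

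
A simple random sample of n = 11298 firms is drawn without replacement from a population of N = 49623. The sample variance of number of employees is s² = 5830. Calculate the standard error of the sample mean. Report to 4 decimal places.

Under SRS without replacement, Var(ȳ) = (1 − f)·s²/n with f = n/N = 11298/49623 = 0.22767668.
Var(ȳ) = (1 − 0.22767668)·5830/11298 = 0.77232332·0.51602053 = 0.39853469.
SE(ȳ) = √(0.39853469) = 0.6313.

0.6313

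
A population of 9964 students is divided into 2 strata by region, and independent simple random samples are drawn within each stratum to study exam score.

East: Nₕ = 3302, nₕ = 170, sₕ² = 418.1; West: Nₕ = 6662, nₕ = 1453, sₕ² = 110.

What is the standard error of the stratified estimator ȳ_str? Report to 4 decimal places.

0.5317

Var(ȳ_str) = Σₕ Wₕ²(1 − fₕ)sₕ²/nₕ with Wₕ = Nₕ/N, N = 9964.
East: Wₕ = 0.33139301; term = 0.33139301²·(1 − 0.05148395)·418.1/170 = 0.25619027.
West: Wₕ = 0.66860699; term = 0.66860699²·(1 − 0.21810267)·110/1453 = 0.026461753.
Sum = 0.28265202.
SE = √(0.28265202) = 0.5317.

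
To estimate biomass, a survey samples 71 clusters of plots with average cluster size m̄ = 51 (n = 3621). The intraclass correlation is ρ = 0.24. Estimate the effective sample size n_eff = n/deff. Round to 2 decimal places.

deff = 1 + (51 − 1)·0.24 = 1 + 12 = 13.
n_eff = 3621 / 13 = 278.54.

278.54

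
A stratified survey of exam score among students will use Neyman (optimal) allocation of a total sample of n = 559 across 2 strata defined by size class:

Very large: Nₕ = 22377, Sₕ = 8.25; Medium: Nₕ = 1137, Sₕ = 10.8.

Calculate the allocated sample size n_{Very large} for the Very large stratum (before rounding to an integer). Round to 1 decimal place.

Neyman allocation: nₕ = n·NₕSₕ / Σⱼ NⱼSⱼ.
Σ NⱼSⱼ = 22377·8.25 + 1137·10.8 = 196889.85.
n_{Very large} = 559·22377·8.25 / 196889.85 = 524.1.

524.1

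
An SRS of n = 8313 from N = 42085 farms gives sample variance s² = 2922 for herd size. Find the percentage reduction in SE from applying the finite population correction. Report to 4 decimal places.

10.4192

f = n/N = 8313/42085 = 0.19752881.
SE_no-fpc = √(s²/n) = 0.59287238; SE_fpc = √((1−f)s²/n) = 0.53109956.
Ratio = √(1−f) = 0.89580756. Reduction = 100·(1 − 0.89580756) = 10.4192%.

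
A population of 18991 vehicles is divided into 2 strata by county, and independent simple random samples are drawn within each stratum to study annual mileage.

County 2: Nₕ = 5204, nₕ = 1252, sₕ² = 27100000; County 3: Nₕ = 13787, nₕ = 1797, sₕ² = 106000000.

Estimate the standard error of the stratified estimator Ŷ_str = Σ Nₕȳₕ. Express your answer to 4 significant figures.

3.193 × 10^6

Var(Ŷ_str) = Σₕ Nₕ²(1 − fₕ)sₕ²/nₕ.
County 2: 5204²·(1 − 1252/5204)·27100000/1252 = 4.4516313 × 10^11.
County 3: 13787²·(1 − 1797/13787)·106000000/1797 = 9.7509459 × 10^12.
Sum = 1.0196109 × 10^13.
SE = √(1.0196109 × 10^13) = 3.193 × 10^6.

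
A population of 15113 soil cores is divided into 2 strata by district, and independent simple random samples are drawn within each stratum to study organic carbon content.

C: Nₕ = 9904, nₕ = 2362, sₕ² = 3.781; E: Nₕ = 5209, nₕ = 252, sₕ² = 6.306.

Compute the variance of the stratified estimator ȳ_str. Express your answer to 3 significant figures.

Var(ȳ_str) = Σₕ Wₕ²(1 − fₕ)sₕ²/nₕ with Wₕ = Nₕ/N, N = 15113.
C: Wₕ = 0.65532985; term = 0.65532985²·(1 − 0.23848950)·3.781/2362 = 5.235071 × 10^-4.
E: Wₕ = 0.34467015; term = 0.34467015²·(1 − 0.04837781)·6.306/252 = 0.0028289504.
Sum = 0.0033524575.

0.00335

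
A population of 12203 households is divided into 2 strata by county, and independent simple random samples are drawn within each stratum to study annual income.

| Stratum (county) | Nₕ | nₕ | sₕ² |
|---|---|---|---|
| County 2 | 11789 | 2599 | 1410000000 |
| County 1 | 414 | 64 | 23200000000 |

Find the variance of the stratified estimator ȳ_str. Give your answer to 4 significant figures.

747400

Var(ȳ_str) = Σₕ Wₕ²(1 − fₕ)sₕ²/nₕ with Wₕ = Nₕ/N, N = 12203.
County 2: Wₕ = 0.96607392; term = 0.96607392²·(1 − 0.22045975)·1410000000/2599 = 394704.51.
County 1: Wₕ = 0.03392608; term = 0.03392608²·(1 − 0.15458937)·23200000000/64 = 352730.63.
Sum = 747435.14.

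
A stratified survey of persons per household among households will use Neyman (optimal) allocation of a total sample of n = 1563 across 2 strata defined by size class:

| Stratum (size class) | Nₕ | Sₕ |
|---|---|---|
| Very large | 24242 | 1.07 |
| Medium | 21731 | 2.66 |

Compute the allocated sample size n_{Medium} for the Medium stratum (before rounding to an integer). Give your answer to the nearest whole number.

1079

Neyman allocation: nₕ = n·NₕSₕ / Σⱼ NⱼSⱼ.
Σ NⱼSⱼ = 24242·1.07 + 21731·2.66 = 83743.4.
n_{Medium} = 1563·21731·2.66 / 83743.4 = 1079.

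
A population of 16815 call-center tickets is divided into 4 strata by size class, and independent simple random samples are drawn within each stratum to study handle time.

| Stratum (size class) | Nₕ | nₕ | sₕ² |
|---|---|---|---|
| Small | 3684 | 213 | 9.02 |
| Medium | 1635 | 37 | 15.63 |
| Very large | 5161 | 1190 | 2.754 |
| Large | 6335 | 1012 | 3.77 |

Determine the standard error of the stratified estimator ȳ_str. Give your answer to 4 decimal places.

0.0802

Var(ȳ_str) = Σₕ Wₕ²(1 − fₕ)sₕ²/nₕ with Wₕ = Nₕ/N, N = 16815.
Small: Wₕ = 0.21909010; term = 0.21909010²·(1 − 0.05781759)·9.02/213 = 0.0019151704.
Medium: Wₕ = 0.09723461; term = 0.09723461²·(1 − 0.02262997)·15.63/37 = 0.0039035347.
Very large: Wₕ = 0.30692834; term = 0.30692834²·(1 − 0.23057547)·2.754/1190 = 1.6774786 × 10^-4.
Large: Wₕ = 0.37674695; term = 0.37674695²·(1 − 0.15974743)·3.77/1012 = 4.4429373 × 10^-4.
Sum = 0.0064307467.
SE = √(0.0064307467) = 0.0802.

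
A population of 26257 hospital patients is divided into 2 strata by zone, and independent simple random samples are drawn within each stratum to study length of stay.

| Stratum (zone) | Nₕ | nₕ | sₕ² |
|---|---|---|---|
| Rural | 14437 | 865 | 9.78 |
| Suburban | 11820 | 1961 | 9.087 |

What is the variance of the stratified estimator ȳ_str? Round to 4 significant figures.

Var(ȳ_str) = Σₕ Wₕ²(1 − fₕ)sₕ²/nₕ with Wₕ = Nₕ/N, N = 26257.
Rural: Wₕ = 0.54983433; term = 0.54983433²·(1 − 0.05991549)·9.78/865 = 0.0032133153.
Suburban: Wₕ = 0.45016567; term = 0.45016567²·(1 − 0.16590525)·9.087/1961 = 7.8325481 × 10^-4.
Sum = 0.0039965701.

0.003997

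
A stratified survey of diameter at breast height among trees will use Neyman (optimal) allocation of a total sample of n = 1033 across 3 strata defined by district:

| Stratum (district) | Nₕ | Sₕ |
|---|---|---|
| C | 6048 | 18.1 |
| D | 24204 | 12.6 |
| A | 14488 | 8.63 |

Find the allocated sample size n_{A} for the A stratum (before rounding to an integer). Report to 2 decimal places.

Neyman allocation: nₕ = n·NₕSₕ / Σⱼ NⱼSⱼ.
Σ NⱼSⱼ = 6048·18.1 + 24204·12.6 + 14488·8.63 = 539470.64.
n_{A} = 1033·14488·8.63 / 539470.64 = 239.42.

239.42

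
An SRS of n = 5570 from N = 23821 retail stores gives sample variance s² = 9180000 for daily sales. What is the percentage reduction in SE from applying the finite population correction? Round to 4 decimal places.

f = n/N = 5570/23821 = 0.23382730.
SE_no-fpc = √(s²/n) = 40.596981; SE_fpc = √((1−f)s²/n) = 35.535062.
Ratio = √(1−f) = 0.87531292. Reduction = 100·(1 − 0.87531292) = 12.4687%.

12.4687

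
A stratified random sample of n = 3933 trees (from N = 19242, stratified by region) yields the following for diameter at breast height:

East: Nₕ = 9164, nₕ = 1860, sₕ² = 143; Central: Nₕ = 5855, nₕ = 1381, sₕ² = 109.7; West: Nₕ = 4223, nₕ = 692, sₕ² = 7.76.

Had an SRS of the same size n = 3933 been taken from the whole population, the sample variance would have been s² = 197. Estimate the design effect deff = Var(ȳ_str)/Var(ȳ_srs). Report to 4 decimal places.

Var(ȳ_str) = Σ Wₕ²(1−fₕ)sₕ²/nₕ with Wₕ = Nₕ/19242:
  East: (9164/19242)²·(1−1860/9164)·143/1860 = 0.013898519
  Central: (5855/19242)²·(1−1381/5855)·109.7/1381 = 0.0056199882
  West: (4223/19242)²·(1−692/4223)·7.76/692 = 4.5162087 × 10^-4
  → Var(ȳ_str) = 0.019970128.
Var(ȳ_srs) = (1 − 3933/19242)·197/3933 = 0.03985097.
deff = 0.019970128 / 0.03985097 = 0.5011.

0.5011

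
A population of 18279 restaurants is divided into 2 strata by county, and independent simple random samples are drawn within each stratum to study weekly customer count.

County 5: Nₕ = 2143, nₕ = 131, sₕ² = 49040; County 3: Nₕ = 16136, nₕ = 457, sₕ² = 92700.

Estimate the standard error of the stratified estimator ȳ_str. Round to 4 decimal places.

12.5867

Var(ȳ_str) = Σₕ Wₕ²(1 − fₕ)sₕ²/nₕ with Wₕ = Nₕ/N, N = 18279.
County 5: Wₕ = 0.11723836; term = 0.11723836²·(1 − 0.06112926)·49040/131 = 4.83086.
County 3: Wₕ = 0.88276164; term = 0.88276164²·(1 − 0.02832176)·92700/457 = 153.59353.
Sum = 158.42439.
SE = √(158.42439) = 12.5867.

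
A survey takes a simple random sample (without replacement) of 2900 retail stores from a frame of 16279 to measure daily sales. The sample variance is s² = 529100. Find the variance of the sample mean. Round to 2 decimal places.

149.95

Under SRS without replacement, Var(ȳ) = (1 − f)·s²/n with f = n/N = 2900/16279 = 0.17814362.
Var(ȳ) = (1 − 0.17814362)·529100/2900 = 0.82185638·182.44828 = 149.94628.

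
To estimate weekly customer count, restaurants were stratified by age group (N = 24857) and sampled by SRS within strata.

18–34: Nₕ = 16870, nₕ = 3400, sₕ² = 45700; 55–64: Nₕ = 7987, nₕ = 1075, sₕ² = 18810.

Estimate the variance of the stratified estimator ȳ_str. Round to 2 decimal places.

Var(ȳ_str) = Σₕ Wₕ²(1 − fₕ)sₕ²/nₕ with Wₕ = Nₕ/N, N = 24857.
18–34: Wₕ = 0.67868206; term = 0.67868206²·(1 − 0.20154120)·45700/3400 = 4.9433634.
55–64: Wₕ = 0.32131794; term = 0.32131794²·(1 − 0.13459371)·18810/1075 = 1.5634008.
Sum = 6.5067642.

6.51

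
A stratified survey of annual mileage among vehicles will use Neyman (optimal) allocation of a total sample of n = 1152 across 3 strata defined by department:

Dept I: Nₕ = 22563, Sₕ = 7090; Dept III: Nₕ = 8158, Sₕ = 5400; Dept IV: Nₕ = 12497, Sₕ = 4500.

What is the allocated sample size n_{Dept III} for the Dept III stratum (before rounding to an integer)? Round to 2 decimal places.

Neyman allocation: nₕ = n·NₕSₕ / Σⱼ NⱼSⱼ.
Σ NⱼSⱼ = 22563·7090 + 8158·5400 + 12497·4500 = 2.6026137 × 10^8.
n_{Dept III} = 1152·8158·5400 / (2.6026137 × 10^8) = 194.99.

194.99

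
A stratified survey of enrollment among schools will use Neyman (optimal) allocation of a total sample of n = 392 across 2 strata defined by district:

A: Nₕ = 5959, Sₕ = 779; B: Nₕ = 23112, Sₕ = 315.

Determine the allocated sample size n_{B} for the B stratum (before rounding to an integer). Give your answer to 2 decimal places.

239.37

Neyman allocation: nₕ = n·NₕSₕ / Σⱼ NⱼSⱼ.
Σ NⱼSⱼ = 5959·779 + 23112·315 = 1.1922341 × 10^7.
n_{B} = 392·23112·315 / (1.1922341 × 10^7) = 239.37.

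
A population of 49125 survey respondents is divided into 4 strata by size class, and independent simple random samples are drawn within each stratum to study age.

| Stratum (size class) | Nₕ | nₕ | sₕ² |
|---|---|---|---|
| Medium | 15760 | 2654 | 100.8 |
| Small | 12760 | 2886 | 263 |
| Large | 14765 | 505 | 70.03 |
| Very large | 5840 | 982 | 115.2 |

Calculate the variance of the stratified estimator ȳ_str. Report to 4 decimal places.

0.0215

Var(ȳ_str) = Σₕ Wₕ²(1 − fₕ)sₕ²/nₕ with Wₕ = Nₕ/N, N = 49125.
Medium: Wₕ = 0.32081425; term = 0.32081425²·(1 − 0.16840102)·100.8/2654 = 0.0032507297.
Small: Wₕ = 0.25974555; term = 0.25974555²·(1 − 0.22617555)·263/2886 = 0.0047577114.
Large: Wₕ = 0.30055980; term = 0.30055980²·(1 − 0.03420251)·70.03/505 = 0.012098753.
Very large: Wₕ = 0.11888041; term = 0.11888041²·(1 − 0.16815068)·115.2/982 = 0.0013791332.
Sum = 0.021486327.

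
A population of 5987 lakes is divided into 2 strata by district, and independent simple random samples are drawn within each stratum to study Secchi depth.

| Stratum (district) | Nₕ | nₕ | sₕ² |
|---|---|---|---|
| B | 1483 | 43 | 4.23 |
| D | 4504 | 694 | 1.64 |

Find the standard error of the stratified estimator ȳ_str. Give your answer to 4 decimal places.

Var(ȳ_str) = Σₕ Wₕ²(1 − fₕ)sₕ²/nₕ with Wₕ = Nₕ/N, N = 5987.
B: Wₕ = 0.24770336; term = 0.24770336²·(1 − 0.02899528)·4.23/43 = 0.0058608019.
D: Wₕ = 0.75229664; term = 0.75229664²·(1 − 0.15408526)·1.64/694 = 0.0011313298.
Sum = 0.0069921317.
SE = √(0.0069921317) = 0.0836.

0.0836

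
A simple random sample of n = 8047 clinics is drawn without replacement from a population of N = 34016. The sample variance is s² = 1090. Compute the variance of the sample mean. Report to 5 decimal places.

0.10341

Under SRS without replacement, Var(ȳ) = (1 − f)·s²/n with f = n/N = 8047/34016 = 0.23656515.
Var(ȳ) = (1 − 0.23656515)·1090/8047 = 0.76343485·0.13545421 = 0.10341046.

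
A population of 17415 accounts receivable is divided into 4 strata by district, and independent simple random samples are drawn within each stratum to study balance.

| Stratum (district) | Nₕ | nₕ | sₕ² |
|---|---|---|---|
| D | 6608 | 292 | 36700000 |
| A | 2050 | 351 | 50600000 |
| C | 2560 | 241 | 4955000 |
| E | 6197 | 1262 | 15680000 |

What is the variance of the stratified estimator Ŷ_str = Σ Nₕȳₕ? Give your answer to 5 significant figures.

Var(Ŷ_str) = Σₕ Nₕ²(1 − fₕ)sₕ²/nₕ.
D: 6608²·(1 − 292/6608)·36700000/292 = 5.2456024 × 10^12.
A: 2050²·(1 − 351/2050)·50600000/351 = 5.0210048 × 10^11.
C: 2560²·(1 − 241/2560)·4955000/241 = 1.220583 × 10^11.
E: 6197²·(1 − 1262/6197)·15680000/1262 = 3.7997529 × 10^11.
Sum = 6.2497365 × 10^12.

6.2497 × 10^12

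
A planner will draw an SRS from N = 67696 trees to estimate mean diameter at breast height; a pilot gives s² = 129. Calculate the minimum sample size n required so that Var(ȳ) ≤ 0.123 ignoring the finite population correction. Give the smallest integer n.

1049

Without fpc, n₀ = s²/D = 129/0.123 = 1048.7805.
Rounding up, n = 1049.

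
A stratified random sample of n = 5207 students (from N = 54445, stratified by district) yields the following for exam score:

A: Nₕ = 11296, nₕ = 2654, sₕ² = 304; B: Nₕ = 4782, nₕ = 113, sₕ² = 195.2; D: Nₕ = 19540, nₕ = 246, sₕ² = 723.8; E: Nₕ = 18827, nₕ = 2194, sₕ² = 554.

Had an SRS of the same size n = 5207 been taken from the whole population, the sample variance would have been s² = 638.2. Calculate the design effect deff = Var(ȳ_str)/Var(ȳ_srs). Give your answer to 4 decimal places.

Var(ȳ_str) = Σ Wₕ²(1−fₕ)sₕ²/nₕ with Wₕ = Nₕ/54445:
  A: (11296/54445)²·(1−2654/11296)·304/2654 = 0.0037722078
  B: (4782/54445)²·(1−113/4782)·195.2/113 = 0.013011244
  D: (19540/54445)²·(1−246/19540)·723.8/246 = 0.37420906
  E: (18827/54445)²·(1−2194/18827)·554/2194 = 0.026675271
  → Var(ȳ_str) = 0.41766778.
Var(ȳ_srs) = (1 − 5207/54445)·638.2/5207 = 0.11084386.
deff = 0.41766778 / 0.11084386 = 3.7681.

3.7681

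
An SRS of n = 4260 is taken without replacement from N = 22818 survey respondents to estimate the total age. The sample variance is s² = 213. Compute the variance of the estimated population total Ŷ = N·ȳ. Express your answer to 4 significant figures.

2.117 × 10^7

Var(Ŷ) = N²·Var(ȳ) = N²·(1 − n/N)·s²/n.
f = 4260/22818 = 0.18669471; Var(ȳ) = 0.81330529·213/4260 = 0.040665264.
Var(Ŷ) = 22818² · 0.040665264 = 2.1172822 × 10^7.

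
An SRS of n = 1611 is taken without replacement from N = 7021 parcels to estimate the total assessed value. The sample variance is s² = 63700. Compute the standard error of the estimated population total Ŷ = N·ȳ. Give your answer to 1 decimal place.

Var(Ŷ) = N²·Var(ȳ) = N²·(1 − n/N)·s²/n.
f = 1611/7021 = 0.22945449; Var(ȳ) = 0.77054551·63700/1611 = 30.467876.
Var(Ŷ) = 7021² · 30.467876 = 1.5018969 × 10^9.
SE(Ŷ) = √(1.5018969 × 10^9) = 38754.3.

38754.3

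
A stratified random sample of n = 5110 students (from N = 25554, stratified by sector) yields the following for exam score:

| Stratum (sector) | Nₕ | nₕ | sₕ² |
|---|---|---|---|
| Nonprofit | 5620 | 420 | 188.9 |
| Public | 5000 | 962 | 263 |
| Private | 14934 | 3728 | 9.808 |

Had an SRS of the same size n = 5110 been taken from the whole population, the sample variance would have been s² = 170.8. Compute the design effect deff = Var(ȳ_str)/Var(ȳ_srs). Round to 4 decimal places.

1.0940

Var(ȳ_str) = Σ Wₕ²(1−fₕ)sₕ²/nₕ with Wₕ = Nₕ/25554:
  Nonprofit: (5620/25554)²·(1−420/5620)·188.9/420 = 0.020128182
  Public: (5000/25554)²·(1−962/5000)·263/962 = 0.0084527732
  Private: (14934/25554)²·(1−3728/14934)·9.808/3728 = 6.7423848 × 10^-4
  → Var(ȳ_str) = 0.029255194.
Var(ȳ_srs) = (1 − 5110/25554)·170.8/5110 = 0.026740772.
deff = 0.029255194 / 0.026740772 = 1.0940.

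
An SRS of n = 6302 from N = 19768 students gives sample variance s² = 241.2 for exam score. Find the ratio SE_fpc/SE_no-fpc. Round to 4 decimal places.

f = n/N = 6302/19768 = 0.31879806.
SE_no-fpc = √(s²/n) = 0.19563631; SE_fpc = √((1−f)s²/n) = 0.16146834.
Ratio = √(1−f) = 0.82534959.

0.8253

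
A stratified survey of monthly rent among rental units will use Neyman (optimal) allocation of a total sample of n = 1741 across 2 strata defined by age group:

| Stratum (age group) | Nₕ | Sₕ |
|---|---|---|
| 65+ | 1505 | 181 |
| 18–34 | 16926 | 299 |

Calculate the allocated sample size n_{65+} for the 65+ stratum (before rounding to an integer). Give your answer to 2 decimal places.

Neyman allocation: nₕ = n·NₕSₕ / Σⱼ NⱼSⱼ.
Σ NⱼSⱼ = 1505·181 + 16926·299 = 5.333279 × 10^6.
n_{65+} = 1741·1505·181 / (5.333279 × 10^6) = 88.92.

88.92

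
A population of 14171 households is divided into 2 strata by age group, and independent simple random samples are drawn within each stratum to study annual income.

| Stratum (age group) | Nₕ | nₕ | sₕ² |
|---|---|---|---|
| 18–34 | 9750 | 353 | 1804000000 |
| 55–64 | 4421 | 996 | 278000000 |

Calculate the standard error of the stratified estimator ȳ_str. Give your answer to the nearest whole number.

Var(ȳ_str) = Σₕ Wₕ²(1 − fₕ)sₕ²/nₕ with Wₕ = Nₕ/N, N = 14171.
18–34: Wₕ = 0.68802484; term = 0.68802484²·(1 − 0.03620513)·1804000000/353 = 2.3316034 × 10^6.
55–64: Wₕ = 0.31197516; term = 0.31197516²·(1 − 0.22528840)·278000000/996 = 21045.805.
Sum = 2.3526492 × 10^6.
SE = √(2.3526492 × 10^6) = 1534.

1534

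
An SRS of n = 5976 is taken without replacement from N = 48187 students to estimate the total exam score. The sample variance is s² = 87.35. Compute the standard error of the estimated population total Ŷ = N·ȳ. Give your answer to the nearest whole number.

Var(Ŷ) = N²·Var(ȳ) = N²·(1 − n/N)·s²/n.
f = 5976/48187 = 0.12401685; Var(ȳ) = 0.87598315·87.35/5976 = 0.012804071.
Var(Ŷ) = 48187² · 0.012804071 = 2.9730886 × 10^7.
SE(Ŷ) = √(2.9730886 × 10^7) = 5453.

5453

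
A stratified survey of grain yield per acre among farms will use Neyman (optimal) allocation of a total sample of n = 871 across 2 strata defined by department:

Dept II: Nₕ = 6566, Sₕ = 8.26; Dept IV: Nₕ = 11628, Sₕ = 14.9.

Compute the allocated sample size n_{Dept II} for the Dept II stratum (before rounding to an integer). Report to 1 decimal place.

Neyman allocation: nₕ = n·NₕSₕ / Σⱼ NⱼSⱼ.
Σ NⱼSⱼ = 6566·8.26 + 11628·14.9 = 227492.36.
n_{Dept II} = 871·6566·8.26 / 227492.36 = 207.7.

207.7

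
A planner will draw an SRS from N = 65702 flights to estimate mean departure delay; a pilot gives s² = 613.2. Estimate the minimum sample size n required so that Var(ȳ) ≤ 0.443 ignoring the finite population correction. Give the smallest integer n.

1385

Without fpc, n₀ = s²/D = 613.2/0.443 = 1384.1986.
Rounding up, n = 1385.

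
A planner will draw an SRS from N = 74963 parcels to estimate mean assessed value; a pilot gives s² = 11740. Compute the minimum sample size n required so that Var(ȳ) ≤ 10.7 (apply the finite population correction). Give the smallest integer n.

1082

Without fpc, n₀ = s²/D = 11740/10.7 = 1097.1963.
With fpc, (1 − n/N)·s²/n ≤ D requires n ≥ n₀/(1 + n₀/N) = 1097.1963/(1 + 1097.1963/74963) = 1081.3688.
Rounding up, n = 1082.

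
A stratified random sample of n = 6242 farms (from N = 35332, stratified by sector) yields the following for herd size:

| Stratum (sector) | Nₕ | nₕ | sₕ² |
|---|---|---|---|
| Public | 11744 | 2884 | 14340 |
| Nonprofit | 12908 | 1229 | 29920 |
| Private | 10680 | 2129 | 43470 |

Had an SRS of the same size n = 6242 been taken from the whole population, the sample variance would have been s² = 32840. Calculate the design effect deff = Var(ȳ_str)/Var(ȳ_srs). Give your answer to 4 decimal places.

1.1192

Var(ȳ_str) = Σ Wₕ²(1−fₕ)sₕ²/nₕ with Wₕ = Nₕ/35332:
  Public: (11744/35332)²·(1−2884/11744)·14340/2884 = 0.4144453
  Nonprofit: (12908/35332)²·(1−1229/12908)·29920/1229 = 2.939936
  Private: (10680/35332)²·(1−2129/10680)·43470/2129 = 1.493708
  → Var(ȳ_str) = 4.8480893.
Var(ȳ_srs) = (1 − 6242/35332)·32840/6242 = 4.3316652.
deff = 4.8480893 / 4.3316652 = 1.1192.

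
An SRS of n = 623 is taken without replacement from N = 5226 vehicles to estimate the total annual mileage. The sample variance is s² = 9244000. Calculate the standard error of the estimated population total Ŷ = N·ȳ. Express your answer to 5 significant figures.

Var(Ŷ) = N²·Var(ȳ) = N²·(1 − n/N)·s²/n.
f = 623/5226 = 0.11921163; Var(ȳ) = 0.88078837·9244000/623 = 13069.033.
Var(Ŷ) = 5226² · 13069.033 = 3.5692935 × 10^11.
SE(Ŷ) = √(3.5692935 × 10^11) = 597440.

597440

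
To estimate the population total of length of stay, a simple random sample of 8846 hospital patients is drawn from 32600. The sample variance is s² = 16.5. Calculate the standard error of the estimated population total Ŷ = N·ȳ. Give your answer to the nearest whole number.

Var(Ŷ) = N²·Var(ȳ) = N²·(1 − n/N)·s²/n.
f = 8846/32600 = 0.27134969; Var(ȳ) = 0.72865031·16.5/8846 = 0.0013591149.
Var(Ŷ) = 32600² · 0.0013591149 = 1.444413 × 10^6.
SE(Ŷ) = √(1.444413 × 10^6) = 1202.

1202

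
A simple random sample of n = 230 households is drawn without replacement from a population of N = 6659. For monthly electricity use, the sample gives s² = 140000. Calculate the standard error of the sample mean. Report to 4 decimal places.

Under SRS without replacement, Var(ȳ) = (1 − f)·s²/n with f = n/N = 230/6659 = 0.03453972.
Var(ȳ) = (1 − 0.03453972)·140000/230 = 0.96546028·608.69565 = 587.67147.
SE(ȳ) = √(587.67147) = 24.2419.

24.2419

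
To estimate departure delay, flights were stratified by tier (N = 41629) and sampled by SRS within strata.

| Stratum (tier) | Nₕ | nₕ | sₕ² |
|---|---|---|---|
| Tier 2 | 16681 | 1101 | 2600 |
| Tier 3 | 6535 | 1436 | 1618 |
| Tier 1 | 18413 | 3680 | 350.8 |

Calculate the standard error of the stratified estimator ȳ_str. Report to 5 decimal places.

Var(ȳ_str) = Σₕ Wₕ²(1 − fₕ)sₕ²/nₕ with Wₕ = Nₕ/N, N = 41629.
Tier 2: Wₕ = 0.40070624; term = 0.40070624²·(1 − 0.06600324)·2600/1101 = 0.35414703.
Tier 3: Wₕ = 0.15698191; term = 0.15698191²·(1 − 0.21973986)·1618/1436 = 0.021665201.
Tier 1: Wₕ = 0.44231185; term = 0.44231185²·(1 − 0.19985880)·350.8/3680 = 0.014922293.
Sum = 0.39073452.
SE = √(0.39073452) = 0.62509.

0.62509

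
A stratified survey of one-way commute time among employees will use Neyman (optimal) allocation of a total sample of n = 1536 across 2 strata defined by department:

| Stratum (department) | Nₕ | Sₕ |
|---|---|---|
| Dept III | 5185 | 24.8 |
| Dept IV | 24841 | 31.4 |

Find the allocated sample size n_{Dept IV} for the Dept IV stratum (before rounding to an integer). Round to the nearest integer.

1319

Neyman allocation: nₕ = n·NₕSₕ / Σⱼ NⱼSⱼ.
Σ NⱼSⱼ = 5185·24.8 + 24841·31.4 = 908595.4.
n_{Dept IV} = 1536·24841·31.4 / 908595.4 = 1319.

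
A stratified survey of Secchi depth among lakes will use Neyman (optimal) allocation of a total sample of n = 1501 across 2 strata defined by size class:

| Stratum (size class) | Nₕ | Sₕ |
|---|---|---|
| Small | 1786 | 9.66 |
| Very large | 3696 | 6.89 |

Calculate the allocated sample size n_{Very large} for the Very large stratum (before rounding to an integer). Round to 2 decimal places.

Neyman allocation: nₕ = n·NₕSₕ / Σⱼ NⱼSⱼ.
Σ NⱼSⱼ = 1786·9.66 + 3696·6.89 = 42718.2.
n_{Very large} = 1501·3696·6.89 / 42718.2 = 894.79.

894.79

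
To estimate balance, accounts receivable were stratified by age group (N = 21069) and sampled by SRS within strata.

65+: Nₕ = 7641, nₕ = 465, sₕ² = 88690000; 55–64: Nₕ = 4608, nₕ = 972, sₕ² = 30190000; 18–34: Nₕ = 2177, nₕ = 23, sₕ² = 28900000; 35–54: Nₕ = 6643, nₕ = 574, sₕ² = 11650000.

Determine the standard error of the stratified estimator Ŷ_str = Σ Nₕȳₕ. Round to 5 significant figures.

4.2058 × 10^6

Var(Ŷ_str) = Σₕ Nₕ²(1 − fₕ)sₕ²/nₕ.
65+: 7641²·(1 − 465/7641)·88690000/465 = 1.0458137 × 10^13.
55–64: 4608²·(1 − 972/4608)·30190000/972 = 5.2039509 × 10^11.
18–34: 2177²·(1 − 23/2177)·28900000/23 = 5.8921546 × 10^12.
35–54: 6643²·(1 − 574/6643)·11650000/574 = 8.1826773 × 10^11.
Sum = 1.7688954 × 10^13.
SE = √(1.7688954 × 10^13) = 4.2058 × 10^6.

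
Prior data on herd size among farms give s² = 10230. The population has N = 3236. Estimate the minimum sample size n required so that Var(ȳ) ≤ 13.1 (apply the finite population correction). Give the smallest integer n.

630

Without fpc, n₀ = s²/D = 10230/13.1 = 780.9160.
With fpc, (1 − n/N)·s²/n ≤ D requires n ≥ n₀/(1 + n₀/N) = 780.9160/(1 + 780.9160/3236) = 629.1006.
Rounding up, n = 630.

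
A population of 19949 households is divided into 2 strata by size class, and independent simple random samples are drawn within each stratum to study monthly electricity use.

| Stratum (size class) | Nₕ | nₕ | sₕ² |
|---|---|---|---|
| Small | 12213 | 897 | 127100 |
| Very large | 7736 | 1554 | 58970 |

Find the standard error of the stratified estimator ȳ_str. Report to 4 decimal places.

Var(ȳ_str) = Σₕ Wₕ²(1 − fₕ)sₕ²/nₕ with Wₕ = Nₕ/N, N = 19949.
Small: Wₕ = 0.61221114; term = 0.61221114²·(1 − 0.07344633)·127100/897 = 49.206916.
Very large: Wₕ = 0.38778886; term = 0.38778886²·(1 − 0.20087901)·58970/1554 = 4.560194.
Sum = 53.76711.
SE = √(53.76711) = 7.3326.

7.3326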